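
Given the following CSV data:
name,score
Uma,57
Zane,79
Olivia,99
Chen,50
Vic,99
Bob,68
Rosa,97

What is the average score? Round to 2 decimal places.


Scores: 57, 79, 99, 50, 99, 68, 97
Sum = 549
Count = 7
Average = 549 / 7 = 78.43

ANSWER: 78.43


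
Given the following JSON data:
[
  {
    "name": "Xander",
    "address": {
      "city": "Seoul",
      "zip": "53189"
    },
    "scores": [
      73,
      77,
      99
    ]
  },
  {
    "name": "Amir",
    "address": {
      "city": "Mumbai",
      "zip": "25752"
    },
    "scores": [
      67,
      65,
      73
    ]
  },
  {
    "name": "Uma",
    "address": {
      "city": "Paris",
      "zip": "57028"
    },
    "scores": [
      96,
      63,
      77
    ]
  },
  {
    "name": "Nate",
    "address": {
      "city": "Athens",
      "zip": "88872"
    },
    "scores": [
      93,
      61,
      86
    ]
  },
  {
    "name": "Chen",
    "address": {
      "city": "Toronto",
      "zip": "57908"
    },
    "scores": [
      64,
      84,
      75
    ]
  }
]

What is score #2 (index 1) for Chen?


Path: records[4].scores[1]
Value: 84

ANSWER: 84


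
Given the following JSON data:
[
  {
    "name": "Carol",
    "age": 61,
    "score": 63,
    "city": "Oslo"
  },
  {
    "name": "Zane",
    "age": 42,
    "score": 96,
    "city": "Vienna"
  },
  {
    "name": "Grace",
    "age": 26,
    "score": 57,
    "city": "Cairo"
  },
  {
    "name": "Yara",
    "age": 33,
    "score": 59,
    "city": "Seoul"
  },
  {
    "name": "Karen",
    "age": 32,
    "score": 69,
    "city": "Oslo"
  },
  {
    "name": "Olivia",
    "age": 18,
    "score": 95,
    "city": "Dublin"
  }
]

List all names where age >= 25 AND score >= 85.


Checking both conditions:
  Carol (age=61, score=63) -> no
  Zane (age=42, score=96) -> YES
  Grace (age=26, score=57) -> no
  Yara (age=33, score=59) -> no
  Karen (age=32, score=69) -> no
  Olivia (age=18, score=95) -> no


ANSWER: Zane


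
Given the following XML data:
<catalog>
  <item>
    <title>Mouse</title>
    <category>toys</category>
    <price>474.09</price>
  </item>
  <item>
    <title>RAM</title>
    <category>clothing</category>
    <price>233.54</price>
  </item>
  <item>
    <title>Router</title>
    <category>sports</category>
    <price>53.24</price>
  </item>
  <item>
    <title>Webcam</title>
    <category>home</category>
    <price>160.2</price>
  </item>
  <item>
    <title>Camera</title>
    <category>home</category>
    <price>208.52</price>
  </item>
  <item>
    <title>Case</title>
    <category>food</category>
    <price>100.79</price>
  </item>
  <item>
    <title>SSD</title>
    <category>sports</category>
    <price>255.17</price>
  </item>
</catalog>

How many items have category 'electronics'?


Scanning <item> elements for <category>electronics</category>:
Count: 0

ANSWER: 0


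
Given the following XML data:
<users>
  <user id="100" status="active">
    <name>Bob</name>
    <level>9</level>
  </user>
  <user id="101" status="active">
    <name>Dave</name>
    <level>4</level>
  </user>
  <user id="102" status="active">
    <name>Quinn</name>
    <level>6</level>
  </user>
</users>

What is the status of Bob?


Finding user with name = Bob
user id="100" status="active"

ANSWER: active


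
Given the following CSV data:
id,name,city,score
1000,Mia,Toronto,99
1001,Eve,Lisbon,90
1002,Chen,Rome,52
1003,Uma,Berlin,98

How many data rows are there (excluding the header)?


Counting rows (excluding header):
Header: id,name,city,score
Data rows: 4

ANSWER: 4


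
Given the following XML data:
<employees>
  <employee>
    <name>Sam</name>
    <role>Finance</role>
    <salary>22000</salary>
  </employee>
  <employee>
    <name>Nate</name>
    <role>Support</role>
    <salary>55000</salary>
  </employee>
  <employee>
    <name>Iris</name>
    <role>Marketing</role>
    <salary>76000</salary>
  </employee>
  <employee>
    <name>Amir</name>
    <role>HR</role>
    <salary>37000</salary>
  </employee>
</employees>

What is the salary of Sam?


Searching for <employee> with <name>Sam</name>
Found at position 1
<salary>22000</salary>

ANSWER: 22000


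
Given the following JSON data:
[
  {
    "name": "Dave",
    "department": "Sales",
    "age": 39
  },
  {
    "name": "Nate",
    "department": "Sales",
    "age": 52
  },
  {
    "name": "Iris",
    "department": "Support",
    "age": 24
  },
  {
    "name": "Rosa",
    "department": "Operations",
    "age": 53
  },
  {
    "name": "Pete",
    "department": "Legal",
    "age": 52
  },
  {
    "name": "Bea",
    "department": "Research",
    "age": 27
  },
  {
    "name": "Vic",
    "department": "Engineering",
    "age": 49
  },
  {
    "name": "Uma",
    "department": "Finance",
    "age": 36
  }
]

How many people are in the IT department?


Scanning records for department = IT
  No matches found
Count: 0

ANSWER: 0


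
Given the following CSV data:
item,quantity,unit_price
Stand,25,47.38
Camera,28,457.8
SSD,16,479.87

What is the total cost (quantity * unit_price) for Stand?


Row: Stand
quantity = 25
unit_price = 47.38
total = 25 * 47.38 = 1184.5

ANSWER: 1184.5


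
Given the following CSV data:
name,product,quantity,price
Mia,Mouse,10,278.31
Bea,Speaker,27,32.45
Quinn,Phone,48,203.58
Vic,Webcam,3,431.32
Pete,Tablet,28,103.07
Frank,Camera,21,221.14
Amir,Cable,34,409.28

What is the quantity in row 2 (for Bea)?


Row 2: Bea
Column 'quantity' = 27

ANSWER: 27


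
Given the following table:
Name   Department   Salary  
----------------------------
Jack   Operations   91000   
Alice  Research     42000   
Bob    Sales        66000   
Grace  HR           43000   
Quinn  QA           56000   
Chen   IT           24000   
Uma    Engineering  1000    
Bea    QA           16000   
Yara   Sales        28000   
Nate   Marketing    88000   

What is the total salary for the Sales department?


Sales department members:
  Bob: 66000
  Yara: 28000
Total = 66000 + 28000 = 94000

ANSWER: 94000


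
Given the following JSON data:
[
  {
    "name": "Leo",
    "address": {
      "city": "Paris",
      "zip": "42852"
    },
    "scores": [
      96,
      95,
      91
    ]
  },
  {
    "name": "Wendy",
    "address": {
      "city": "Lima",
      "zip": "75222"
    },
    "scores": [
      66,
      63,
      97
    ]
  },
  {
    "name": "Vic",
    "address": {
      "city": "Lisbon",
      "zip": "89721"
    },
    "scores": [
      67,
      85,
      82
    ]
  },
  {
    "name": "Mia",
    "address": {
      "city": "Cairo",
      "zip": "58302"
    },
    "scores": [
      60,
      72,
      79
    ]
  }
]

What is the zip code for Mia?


Path: records[3].address.zip
Value: 58302

ANSWER: 58302


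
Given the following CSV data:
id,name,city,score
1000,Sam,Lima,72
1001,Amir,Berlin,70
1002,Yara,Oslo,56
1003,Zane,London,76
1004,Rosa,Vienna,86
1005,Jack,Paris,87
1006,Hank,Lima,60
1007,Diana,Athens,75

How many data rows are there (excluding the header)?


Counting rows (excluding header):
Header: id,name,city,score
Data rows: 8

ANSWER: 8


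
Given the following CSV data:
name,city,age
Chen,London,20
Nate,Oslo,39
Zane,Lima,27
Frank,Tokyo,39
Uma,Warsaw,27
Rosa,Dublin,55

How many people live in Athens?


Scanning city column for 'Athens':
Total matches: 0

ANSWER: 0


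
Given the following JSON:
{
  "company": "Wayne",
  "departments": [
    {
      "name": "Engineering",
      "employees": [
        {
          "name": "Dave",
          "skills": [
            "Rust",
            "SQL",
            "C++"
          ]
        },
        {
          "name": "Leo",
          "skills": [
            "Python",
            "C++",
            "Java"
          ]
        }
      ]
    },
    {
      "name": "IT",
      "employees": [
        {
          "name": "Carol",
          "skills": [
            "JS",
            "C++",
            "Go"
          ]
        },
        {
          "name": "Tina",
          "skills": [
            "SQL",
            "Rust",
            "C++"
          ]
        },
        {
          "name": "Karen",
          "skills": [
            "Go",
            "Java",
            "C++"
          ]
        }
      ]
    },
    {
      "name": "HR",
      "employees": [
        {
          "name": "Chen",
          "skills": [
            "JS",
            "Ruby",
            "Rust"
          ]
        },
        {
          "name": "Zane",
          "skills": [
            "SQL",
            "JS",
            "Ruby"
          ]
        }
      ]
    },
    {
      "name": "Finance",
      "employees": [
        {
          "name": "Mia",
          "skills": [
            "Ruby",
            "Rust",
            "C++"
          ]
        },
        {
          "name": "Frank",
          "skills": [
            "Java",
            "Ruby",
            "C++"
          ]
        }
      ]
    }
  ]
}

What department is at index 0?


Path: departments[0].name
Value: Engineering

ANSWER: Engineering


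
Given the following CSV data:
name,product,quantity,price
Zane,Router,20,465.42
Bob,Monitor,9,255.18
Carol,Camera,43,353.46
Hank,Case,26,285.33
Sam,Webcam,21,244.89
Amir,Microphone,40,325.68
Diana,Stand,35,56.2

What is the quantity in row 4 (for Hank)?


Row 4: Hank
Column 'quantity' = 26

ANSWER: 26


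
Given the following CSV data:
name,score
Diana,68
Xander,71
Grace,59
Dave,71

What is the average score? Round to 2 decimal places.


Scores: 68, 71, 59, 71
Sum = 269
Count = 4
Average = 269 / 4 = 67.25

ANSWER: 67.25


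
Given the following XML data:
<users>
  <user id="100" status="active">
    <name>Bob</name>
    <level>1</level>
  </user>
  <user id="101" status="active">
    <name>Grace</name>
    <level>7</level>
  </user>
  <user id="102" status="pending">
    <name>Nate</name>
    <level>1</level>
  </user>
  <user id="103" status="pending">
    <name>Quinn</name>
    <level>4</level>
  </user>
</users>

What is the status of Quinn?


Finding user with name = Quinn
user id="103" status="pending"

ANSWER: pending


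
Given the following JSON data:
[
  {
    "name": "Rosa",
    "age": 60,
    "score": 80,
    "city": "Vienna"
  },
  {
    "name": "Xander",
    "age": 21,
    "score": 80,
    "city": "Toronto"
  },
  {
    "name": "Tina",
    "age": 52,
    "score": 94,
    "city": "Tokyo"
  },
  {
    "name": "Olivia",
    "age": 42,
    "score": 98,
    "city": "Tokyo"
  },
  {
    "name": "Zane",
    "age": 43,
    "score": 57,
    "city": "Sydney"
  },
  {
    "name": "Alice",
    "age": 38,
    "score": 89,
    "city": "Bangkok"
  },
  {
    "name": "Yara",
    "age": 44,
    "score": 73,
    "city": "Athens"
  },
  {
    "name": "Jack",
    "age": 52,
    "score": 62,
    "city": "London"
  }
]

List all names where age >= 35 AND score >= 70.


Checking both conditions:
  Rosa (age=60, score=80) -> YES
  Xander (age=21, score=80) -> no
  Tina (age=52, score=94) -> YES
  Olivia (age=42, score=98) -> YES
  Zane (age=43, score=57) -> no
  Alice (age=38, score=89) -> YES
  Yara (age=44, score=73) -> YES
  Jack (age=52, score=62) -> no


ANSWER: Rosa, Tina, Olivia, Alice, Yara


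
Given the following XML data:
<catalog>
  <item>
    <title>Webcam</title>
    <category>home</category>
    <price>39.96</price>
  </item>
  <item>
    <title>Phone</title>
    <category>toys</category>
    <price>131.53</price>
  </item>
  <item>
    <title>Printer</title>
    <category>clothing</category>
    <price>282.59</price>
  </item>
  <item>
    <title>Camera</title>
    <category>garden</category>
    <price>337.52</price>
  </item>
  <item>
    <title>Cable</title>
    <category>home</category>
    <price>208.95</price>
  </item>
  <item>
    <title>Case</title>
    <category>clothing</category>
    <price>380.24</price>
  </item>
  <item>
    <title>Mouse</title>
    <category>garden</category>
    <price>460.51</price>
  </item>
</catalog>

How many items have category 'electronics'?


Scanning <item> elements for <category>electronics</category>:
Count: 0

ANSWER: 0


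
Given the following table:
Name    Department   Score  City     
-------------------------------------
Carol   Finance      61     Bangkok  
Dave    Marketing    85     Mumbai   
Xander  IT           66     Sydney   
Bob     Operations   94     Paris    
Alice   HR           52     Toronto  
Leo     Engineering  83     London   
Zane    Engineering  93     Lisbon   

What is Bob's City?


Row 4: Bob
City = Paris

ANSWER: Paris


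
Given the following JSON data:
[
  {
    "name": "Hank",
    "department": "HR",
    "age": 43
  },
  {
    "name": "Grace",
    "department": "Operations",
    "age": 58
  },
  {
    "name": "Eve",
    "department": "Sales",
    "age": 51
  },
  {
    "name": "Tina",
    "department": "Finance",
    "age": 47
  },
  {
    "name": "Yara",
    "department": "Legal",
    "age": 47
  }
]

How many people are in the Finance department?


Scanning records for department = Finance
  Record 3: Tina
Count: 1

ANSWER: 1


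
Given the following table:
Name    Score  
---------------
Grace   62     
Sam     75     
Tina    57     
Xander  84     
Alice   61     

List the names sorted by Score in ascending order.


Sorting by Score (ascending):
  Tina: 57
  Alice: 61
  Grace: 62
  Sam: 75
  Xander: 84


ANSWER: Tina, Alice, Grace, Sam, Xander


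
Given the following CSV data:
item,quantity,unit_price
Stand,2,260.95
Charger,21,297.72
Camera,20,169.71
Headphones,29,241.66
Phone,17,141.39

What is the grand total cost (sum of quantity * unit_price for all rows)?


Computing row totals:
  Stand: 2 * 260.95 = 521.9
  Charger: 21 * 297.72 = 6252.12
  Camera: 20 * 169.71 = 3394.2
  Headphones: 29 * 241.66 = 7008.14
  Phone: 17 * 141.39 = 2403.63
Grand total = 521.9 + 6252.12 + 3394.2 + 7008.14 + 2403.63 = 19579.99

ANSWER: 19579.99


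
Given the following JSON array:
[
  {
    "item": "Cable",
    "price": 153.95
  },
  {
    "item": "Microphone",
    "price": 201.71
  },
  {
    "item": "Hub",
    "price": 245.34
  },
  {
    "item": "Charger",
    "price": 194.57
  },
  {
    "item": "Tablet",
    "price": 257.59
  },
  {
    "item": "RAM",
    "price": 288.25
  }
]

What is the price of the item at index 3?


Array index 3 -> Charger
price = 194.57

ANSWER: 194.57


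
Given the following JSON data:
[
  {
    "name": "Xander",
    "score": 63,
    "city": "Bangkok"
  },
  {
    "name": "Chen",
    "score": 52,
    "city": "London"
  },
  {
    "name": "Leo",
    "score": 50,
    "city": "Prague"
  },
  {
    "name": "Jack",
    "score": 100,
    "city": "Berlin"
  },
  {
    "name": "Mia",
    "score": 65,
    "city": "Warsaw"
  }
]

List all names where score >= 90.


Filtering records where score >= 90:
  Xander (score=63) -> no
  Chen (score=52) -> no
  Leo (score=50) -> no
  Jack (score=100) -> YES
  Mia (score=65) -> no


ANSWER: Jack


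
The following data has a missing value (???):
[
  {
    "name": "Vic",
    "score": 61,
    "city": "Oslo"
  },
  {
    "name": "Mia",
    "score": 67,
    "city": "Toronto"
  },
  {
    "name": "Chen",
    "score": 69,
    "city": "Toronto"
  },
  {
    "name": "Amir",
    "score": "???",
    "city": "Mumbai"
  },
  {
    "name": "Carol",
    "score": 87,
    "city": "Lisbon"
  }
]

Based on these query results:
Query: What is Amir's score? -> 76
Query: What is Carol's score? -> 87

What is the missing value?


The missing value is Amir's score
From query: Amir's score = 76

ANSWER: 76


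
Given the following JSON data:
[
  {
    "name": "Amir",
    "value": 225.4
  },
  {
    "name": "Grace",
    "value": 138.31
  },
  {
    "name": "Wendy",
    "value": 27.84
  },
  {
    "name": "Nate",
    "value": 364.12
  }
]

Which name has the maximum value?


Comparing values:
  Amir: 225.4
  Grace: 138.31
  Wendy: 27.84
  Nate: 364.12
Maximum: Nate (364.12)

ANSWER: Nate


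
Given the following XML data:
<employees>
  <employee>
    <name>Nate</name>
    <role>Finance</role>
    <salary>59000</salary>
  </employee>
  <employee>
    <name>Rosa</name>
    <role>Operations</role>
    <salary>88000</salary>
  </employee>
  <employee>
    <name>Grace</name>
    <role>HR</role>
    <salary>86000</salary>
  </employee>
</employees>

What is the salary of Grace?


Searching for <employee> with <name>Grace</name>
Found at position 3
<salary>86000</salary>

ANSWER: 86000


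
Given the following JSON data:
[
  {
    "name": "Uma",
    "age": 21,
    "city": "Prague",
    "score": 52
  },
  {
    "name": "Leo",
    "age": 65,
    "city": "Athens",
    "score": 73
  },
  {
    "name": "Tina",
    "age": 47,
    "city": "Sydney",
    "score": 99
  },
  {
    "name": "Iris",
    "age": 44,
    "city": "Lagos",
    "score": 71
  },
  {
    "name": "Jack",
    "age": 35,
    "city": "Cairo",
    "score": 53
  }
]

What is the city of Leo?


Looking up record where name = Leo
Record index: 1
Field 'city' = Athens

ANSWER: Athens


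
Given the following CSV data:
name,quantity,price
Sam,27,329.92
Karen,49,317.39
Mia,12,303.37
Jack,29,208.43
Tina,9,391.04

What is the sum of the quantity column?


Values in 'quantity' column:
  Row 1: 27
  Row 2: 49
  Row 3: 12
  Row 4: 29
  Row 5: 9
Sum = 27 + 49 + 12 + 29 + 9 = 126

ANSWER: 126


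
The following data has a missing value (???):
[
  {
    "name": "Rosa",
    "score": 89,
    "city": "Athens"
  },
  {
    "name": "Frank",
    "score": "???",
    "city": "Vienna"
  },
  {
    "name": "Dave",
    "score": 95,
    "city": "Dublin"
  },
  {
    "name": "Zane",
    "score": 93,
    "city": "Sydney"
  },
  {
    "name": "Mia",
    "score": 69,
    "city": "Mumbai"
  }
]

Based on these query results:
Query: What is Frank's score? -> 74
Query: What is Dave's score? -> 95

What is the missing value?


The missing value is Frank's score
From query: Frank's score = 74

ANSWER: 74


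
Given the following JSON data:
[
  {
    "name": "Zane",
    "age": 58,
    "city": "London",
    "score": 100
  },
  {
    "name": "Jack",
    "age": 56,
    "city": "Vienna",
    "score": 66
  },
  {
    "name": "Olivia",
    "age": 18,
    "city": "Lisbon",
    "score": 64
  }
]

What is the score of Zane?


Looking up record where name = Zane
Record index: 0
Field 'score' = 100

ANSWER: 100


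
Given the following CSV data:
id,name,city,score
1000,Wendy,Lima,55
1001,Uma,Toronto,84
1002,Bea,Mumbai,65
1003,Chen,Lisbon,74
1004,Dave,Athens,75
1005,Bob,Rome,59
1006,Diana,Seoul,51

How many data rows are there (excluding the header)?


Counting rows (excluding header):
Header: id,name,city,score
Data rows: 7

ANSWER: 7


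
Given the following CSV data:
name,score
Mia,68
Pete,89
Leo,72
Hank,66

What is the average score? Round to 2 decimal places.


Scores: 68, 89, 72, 66
Sum = 295
Count = 4
Average = 295 / 4 = 73.75

ANSWER: 73.75


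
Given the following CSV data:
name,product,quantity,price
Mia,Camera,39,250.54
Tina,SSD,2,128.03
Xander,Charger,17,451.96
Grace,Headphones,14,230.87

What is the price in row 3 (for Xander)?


Row 3: Xander
Column 'price' = 451.96

ANSWER: 451.96


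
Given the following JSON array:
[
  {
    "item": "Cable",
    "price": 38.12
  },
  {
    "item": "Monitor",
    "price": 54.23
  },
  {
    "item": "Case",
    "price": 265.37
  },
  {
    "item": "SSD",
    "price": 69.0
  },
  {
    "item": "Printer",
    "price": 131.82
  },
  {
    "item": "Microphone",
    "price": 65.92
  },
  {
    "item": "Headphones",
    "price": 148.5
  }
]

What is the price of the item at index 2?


Array index 2 -> Case
price = 265.37

ANSWER: 265.37


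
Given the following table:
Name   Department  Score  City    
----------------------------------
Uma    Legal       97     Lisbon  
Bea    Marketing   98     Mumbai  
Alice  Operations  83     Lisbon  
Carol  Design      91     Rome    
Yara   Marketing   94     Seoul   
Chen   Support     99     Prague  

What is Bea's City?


Row 2: Bea
City = Mumbai

ANSWER: Mumbai


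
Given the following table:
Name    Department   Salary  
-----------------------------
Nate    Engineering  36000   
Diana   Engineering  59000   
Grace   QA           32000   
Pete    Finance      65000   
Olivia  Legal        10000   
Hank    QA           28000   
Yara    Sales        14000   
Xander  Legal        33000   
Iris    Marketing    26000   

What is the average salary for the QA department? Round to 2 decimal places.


QA department members:
  Grace: 32000
  Hank: 28000
Sum = 60000
Count = 2
Average = 60000 / 2 = 30000.00

ANSWER: 30000.00


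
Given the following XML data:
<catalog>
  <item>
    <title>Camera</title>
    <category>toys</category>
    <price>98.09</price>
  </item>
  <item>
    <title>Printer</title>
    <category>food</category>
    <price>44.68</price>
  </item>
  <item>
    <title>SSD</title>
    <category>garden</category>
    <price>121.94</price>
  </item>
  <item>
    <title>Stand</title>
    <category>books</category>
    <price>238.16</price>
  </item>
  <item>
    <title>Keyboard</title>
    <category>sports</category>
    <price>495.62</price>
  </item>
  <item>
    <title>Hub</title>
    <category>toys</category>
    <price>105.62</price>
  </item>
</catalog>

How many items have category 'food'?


Scanning <item> elements for <category>food</category>:
  Item 2: Printer -> MATCH
Count: 1

ANSWER: 1


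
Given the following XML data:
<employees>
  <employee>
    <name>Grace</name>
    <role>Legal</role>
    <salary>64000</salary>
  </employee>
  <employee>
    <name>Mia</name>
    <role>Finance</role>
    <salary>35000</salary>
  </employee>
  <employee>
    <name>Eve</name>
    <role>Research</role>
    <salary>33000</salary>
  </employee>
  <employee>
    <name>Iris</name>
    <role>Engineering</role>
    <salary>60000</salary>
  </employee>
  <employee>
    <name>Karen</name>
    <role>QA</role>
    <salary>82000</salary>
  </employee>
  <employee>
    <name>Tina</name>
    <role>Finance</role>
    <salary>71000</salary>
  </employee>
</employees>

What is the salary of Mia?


Searching for <employee> with <name>Mia</name>
Found at position 2
<salary>35000</salary>

ANSWER: 35000


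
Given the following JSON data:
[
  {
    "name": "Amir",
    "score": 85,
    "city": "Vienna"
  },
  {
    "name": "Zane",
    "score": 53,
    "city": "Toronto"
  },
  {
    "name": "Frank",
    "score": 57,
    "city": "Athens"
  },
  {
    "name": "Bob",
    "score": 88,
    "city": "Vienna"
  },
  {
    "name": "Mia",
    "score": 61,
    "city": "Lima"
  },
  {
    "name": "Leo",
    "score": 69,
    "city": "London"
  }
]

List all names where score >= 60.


Filtering records where score >= 60:
  Amir (score=85) -> YES
  Zane (score=53) -> no
  Frank (score=57) -> no
  Bob (score=88) -> YES
  Mia (score=61) -> YES
  Leo (score=69) -> YES


ANSWER: Amir, Bob, Mia, Leo


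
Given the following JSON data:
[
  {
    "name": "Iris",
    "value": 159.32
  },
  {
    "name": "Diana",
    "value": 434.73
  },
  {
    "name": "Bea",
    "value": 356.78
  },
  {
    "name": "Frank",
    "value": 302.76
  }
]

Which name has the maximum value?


Comparing values:
  Iris: 159.32
  Diana: 434.73
  Bea: 356.78
  Frank: 302.76
Maximum: Diana (434.73)

ANSWER: Diana


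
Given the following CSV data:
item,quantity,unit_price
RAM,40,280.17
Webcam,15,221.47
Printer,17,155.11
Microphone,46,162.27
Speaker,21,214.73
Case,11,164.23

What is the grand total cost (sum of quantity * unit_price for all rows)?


Computing row totals:
  RAM: 40 * 280.17 = 11206.8
  Webcam: 15 * 221.47 = 3322.05
  Printer: 17 * 155.11 = 2636.87
  Microphone: 46 * 162.27 = 7464.42
  Speaker: 21 * 214.73 = 4509.33
  Case: 11 * 164.23 = 1806.53
Grand total = 11206.8 + 3322.05 + 2636.87 + 7464.42 + 4509.33 + 1806.53 = 30946.0

ANSWER: 30946.0


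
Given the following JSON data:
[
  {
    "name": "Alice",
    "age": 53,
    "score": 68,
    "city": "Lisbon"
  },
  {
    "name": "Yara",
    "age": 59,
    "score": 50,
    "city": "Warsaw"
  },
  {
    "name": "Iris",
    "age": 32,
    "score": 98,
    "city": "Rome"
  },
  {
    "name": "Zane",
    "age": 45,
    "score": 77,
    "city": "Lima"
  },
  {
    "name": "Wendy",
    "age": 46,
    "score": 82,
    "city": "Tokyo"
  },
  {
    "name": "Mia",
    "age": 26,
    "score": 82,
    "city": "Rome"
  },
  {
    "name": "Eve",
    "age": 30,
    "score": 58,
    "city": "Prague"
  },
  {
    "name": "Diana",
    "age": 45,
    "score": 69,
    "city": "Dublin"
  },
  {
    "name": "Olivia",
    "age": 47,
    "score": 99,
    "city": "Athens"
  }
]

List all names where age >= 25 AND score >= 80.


Checking both conditions:
  Alice (age=53, score=68) -> no
  Yara (age=59, score=50) -> no
  Iris (age=32, score=98) -> YES
  Zane (age=45, score=77) -> no
  Wendy (age=46, score=82) -> YES
  Mia (age=26, score=82) -> YES
  Eve (age=30, score=58) -> no
  Diana (age=45, score=69) -> no
  Olivia (age=47, score=99) -> YES


ANSWER: Iris, Wendy, Mia, Olivia


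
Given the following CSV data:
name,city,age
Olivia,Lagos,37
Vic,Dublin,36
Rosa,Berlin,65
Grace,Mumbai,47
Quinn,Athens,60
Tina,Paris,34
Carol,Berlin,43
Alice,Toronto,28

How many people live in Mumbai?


Scanning city column for 'Mumbai':
  Row 4: Grace -> MATCH
Total matches: 1

ANSWER: 1


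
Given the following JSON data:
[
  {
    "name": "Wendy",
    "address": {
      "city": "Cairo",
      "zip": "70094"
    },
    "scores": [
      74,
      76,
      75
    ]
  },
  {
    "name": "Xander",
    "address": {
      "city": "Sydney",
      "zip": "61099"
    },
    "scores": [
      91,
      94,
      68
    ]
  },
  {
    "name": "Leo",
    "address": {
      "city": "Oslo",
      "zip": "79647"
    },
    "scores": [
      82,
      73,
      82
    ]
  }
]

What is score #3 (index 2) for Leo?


Path: records[2].scores[2]
Value: 82

ANSWER: 82


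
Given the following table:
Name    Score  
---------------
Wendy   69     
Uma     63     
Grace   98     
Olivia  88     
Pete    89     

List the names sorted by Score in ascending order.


Sorting by Score (ascending):
  Uma: 63
  Wendy: 69
  Olivia: 88
  Pete: 89
  Grace: 98


ANSWER: Uma, Wendy, Olivia, Pete, Grace


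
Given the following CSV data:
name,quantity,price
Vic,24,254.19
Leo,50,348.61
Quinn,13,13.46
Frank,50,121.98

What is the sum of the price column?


Values in 'price' column:
  Row 1: 254.19
  Row 2: 348.61
  Row 3: 13.46
  Row 4: 121.98
Sum = 254.19 + 348.61 + 13.46 + 121.98 = 738.24

ANSWER: 738.24


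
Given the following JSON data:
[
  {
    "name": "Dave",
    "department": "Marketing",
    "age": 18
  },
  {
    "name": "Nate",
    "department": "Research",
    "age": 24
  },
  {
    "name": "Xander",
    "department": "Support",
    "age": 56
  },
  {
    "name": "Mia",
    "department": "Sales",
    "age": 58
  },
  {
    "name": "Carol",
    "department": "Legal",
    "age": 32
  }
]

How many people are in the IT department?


Scanning records for department = IT
  No matches found
Count: 0

ANSWER: 0


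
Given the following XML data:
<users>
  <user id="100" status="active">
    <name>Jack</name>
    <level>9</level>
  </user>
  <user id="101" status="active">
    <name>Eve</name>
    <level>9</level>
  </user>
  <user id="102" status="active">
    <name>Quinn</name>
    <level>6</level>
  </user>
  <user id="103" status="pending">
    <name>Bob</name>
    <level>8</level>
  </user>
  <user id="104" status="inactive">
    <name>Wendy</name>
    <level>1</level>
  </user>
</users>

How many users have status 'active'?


Counting users with status='active':
  Jack (id=100) -> MATCH
  Eve (id=101) -> MATCH
  Quinn (id=102) -> MATCH
Count: 3

ANSWER: 3


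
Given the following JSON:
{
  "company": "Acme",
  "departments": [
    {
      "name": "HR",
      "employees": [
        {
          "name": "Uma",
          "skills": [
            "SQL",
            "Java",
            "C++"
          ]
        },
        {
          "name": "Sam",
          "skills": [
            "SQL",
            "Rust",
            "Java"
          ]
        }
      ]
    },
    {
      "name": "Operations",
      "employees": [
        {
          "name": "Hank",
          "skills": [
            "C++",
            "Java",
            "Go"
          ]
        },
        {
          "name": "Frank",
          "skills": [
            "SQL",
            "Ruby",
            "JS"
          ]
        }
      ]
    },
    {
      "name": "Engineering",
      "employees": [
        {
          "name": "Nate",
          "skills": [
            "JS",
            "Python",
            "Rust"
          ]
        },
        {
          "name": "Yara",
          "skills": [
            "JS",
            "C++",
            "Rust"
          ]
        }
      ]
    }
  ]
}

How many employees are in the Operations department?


Path: departments[1].employees
Count: 2

ANSWER: 2


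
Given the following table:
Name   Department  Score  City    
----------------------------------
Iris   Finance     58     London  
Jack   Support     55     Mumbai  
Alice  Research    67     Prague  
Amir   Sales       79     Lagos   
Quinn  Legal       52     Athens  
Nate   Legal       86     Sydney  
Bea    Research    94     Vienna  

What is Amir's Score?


Row 4: Amir
Score = 79

ANSWER: 79


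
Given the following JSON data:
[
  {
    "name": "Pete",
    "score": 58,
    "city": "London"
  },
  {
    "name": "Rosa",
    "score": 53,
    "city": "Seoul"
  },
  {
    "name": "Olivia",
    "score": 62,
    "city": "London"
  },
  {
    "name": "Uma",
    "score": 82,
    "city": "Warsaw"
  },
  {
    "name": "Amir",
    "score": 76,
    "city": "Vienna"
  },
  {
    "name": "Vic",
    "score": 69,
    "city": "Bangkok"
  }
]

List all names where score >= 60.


Filtering records where score >= 60:
  Pete (score=58) -> no
  Rosa (score=53) -> no
  Olivia (score=62) -> YES
  Uma (score=82) -> YES
  Amir (score=76) -> YES
  Vic (score=69) -> YES


ANSWER: Olivia, Uma, Amir, Vic


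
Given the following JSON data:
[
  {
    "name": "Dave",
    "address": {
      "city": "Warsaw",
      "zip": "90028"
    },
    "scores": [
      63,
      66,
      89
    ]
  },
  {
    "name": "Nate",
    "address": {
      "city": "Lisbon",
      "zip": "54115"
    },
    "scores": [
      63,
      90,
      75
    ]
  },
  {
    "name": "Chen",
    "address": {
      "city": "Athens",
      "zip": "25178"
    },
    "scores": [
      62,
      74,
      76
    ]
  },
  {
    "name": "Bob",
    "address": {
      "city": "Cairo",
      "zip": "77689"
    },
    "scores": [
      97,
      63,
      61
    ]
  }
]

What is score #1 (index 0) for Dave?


Path: records[0].scores[0]
Value: 63

ANSWER: 63


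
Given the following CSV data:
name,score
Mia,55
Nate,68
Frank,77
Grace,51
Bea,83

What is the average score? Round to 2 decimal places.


Scores: 55, 68, 77, 51, 83
Sum = 334
Count = 5
Average = 334 / 5 = 66.80

ANSWER: 66.80


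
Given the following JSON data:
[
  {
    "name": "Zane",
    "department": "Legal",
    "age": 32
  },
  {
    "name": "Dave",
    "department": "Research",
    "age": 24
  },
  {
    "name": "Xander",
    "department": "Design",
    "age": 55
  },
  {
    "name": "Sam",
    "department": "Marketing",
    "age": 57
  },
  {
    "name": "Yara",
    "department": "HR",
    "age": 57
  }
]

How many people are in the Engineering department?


Scanning records for department = Engineering
  No matches found
Count: 0

ANSWER: 0


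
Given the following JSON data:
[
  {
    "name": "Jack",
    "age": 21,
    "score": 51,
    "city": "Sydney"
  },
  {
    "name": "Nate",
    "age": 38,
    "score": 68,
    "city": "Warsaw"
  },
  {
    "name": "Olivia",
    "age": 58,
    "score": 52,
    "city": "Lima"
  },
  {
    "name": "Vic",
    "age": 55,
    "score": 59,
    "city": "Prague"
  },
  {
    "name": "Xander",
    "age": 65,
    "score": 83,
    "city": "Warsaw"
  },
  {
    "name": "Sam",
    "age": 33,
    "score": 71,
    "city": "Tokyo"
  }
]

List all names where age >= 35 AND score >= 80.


Checking both conditions:
  Jack (age=21, score=51) -> no
  Nate (age=38, score=68) -> no
  Olivia (age=58, score=52) -> no
  Vic (age=55, score=59) -> no
  Xander (age=65, score=83) -> YES
  Sam (age=33, score=71) -> no


ANSWER: Xander


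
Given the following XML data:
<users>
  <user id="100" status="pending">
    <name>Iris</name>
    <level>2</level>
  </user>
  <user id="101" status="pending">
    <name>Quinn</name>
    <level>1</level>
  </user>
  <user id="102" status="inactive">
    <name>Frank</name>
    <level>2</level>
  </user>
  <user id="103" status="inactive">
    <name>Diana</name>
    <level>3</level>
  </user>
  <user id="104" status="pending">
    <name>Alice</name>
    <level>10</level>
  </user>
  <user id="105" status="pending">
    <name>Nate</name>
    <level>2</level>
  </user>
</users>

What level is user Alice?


Finding user: Alice
<level>10</level>

ANSWER: 10


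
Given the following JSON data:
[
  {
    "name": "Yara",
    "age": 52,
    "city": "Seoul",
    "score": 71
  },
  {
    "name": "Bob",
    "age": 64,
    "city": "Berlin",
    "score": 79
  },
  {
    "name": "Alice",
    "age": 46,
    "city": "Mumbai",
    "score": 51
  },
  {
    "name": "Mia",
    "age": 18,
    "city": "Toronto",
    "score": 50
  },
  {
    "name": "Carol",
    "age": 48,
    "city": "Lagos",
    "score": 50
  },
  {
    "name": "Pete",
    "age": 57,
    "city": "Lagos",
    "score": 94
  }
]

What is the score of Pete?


Looking up record where name = Pete
Record index: 5
Field 'score' = 94

ANSWER: 94


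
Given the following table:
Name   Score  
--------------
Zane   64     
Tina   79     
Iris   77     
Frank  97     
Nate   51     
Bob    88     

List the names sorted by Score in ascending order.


Sorting by Score (ascending):
  Nate: 51
  Zane: 64
  Iris: 77
  Tina: 79
  Bob: 88
  Frank: 97


ANSWER: Nate, Zane, Iris, Tina, Bob, Frank


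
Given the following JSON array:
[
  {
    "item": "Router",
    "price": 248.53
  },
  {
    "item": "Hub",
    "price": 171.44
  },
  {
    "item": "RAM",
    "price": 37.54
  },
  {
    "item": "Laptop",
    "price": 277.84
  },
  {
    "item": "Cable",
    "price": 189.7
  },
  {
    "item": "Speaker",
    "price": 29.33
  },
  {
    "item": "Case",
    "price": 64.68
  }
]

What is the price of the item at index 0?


Array index 0 -> Router
price = 248.53

ANSWER: 248.53


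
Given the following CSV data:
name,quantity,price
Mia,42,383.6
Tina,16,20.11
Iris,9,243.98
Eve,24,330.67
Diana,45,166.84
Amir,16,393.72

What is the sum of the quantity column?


Values in 'quantity' column:
  Row 1: 42
  Row 2: 16
  Row 3: 9
  Row 4: 24
  Row 5: 45
  Row 6: 16
Sum = 42 + 16 + 9 + 24 + 45 + 16 = 152

ANSWER: 152


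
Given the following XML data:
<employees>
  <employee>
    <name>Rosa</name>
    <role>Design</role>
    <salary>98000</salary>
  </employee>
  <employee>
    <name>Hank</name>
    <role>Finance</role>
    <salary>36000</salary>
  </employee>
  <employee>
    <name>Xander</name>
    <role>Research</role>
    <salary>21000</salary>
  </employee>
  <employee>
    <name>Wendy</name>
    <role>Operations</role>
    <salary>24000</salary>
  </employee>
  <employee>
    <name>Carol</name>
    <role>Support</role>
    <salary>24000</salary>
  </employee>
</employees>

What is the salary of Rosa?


Searching for <employee> with <name>Rosa</name>
Found at position 1
<salary>98000</salary>

ANSWER: 98000


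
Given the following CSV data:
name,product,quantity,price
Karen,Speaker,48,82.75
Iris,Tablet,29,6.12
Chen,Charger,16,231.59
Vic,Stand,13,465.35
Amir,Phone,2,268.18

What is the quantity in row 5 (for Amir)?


Row 5: Amir
Column 'quantity' = 2

ANSWER: 2


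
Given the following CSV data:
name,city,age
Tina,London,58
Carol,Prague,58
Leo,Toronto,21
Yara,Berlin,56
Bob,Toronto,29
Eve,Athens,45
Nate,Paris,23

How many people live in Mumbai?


Scanning city column for 'Mumbai':
Total matches: 0

ANSWER: 0


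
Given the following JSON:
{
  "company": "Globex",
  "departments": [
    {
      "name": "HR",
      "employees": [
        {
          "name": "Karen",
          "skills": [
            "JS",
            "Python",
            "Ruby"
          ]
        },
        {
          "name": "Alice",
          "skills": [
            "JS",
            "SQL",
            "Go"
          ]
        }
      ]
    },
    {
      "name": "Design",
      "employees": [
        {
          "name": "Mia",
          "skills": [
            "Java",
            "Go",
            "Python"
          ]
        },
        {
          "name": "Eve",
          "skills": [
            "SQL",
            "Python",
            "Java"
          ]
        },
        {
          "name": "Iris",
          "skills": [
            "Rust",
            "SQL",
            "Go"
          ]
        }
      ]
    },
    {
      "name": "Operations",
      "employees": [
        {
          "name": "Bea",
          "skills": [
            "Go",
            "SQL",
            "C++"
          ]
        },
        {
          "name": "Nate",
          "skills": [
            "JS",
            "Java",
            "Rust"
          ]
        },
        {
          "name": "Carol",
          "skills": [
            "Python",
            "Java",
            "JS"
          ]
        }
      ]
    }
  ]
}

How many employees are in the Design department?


Path: departments[1].employees
Count: 3

ANSWER: 3


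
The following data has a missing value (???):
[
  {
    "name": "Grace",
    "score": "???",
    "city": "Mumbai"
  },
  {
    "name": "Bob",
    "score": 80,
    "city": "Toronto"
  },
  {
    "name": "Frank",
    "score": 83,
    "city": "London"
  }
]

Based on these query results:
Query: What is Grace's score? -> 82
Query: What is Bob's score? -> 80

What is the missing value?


The missing value is Grace's score
From query: Grace's score = 82

ANSWER: 82


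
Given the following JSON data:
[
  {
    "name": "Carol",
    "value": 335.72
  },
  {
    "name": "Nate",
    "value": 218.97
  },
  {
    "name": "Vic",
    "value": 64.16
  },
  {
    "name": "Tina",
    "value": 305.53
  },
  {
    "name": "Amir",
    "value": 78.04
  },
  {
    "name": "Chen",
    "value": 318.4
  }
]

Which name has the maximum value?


Comparing values:
  Carol: 335.72
  Nate: 218.97
  Vic: 64.16
  Tina: 305.53
  Amir: 78.04
  Chen: 318.4
Maximum: Carol (335.72)

ANSWER: Carol


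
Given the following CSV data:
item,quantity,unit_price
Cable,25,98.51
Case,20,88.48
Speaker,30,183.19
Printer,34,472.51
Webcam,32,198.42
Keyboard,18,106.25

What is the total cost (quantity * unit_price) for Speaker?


Row: Speaker
quantity = 30
unit_price = 183.19
total = 30 * 183.19 = 5495.7

ANSWER: 5495.7


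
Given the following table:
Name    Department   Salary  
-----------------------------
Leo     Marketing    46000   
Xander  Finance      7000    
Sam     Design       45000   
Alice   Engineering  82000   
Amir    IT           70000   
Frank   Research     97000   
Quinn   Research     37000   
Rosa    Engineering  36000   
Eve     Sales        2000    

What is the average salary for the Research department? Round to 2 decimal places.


Research department members:
  Frank: 97000
  Quinn: 37000
Sum = 134000
Count = 2
Average = 134000 / 2 = 67000.00

ANSWER: 67000.00


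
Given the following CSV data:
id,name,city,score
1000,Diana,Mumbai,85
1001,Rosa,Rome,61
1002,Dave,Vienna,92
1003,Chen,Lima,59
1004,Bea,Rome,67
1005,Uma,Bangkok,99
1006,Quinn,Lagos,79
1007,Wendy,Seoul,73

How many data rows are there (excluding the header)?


Counting rows (excluding header):
Header: id,name,city,score
Data rows: 8

ANSWER: 8


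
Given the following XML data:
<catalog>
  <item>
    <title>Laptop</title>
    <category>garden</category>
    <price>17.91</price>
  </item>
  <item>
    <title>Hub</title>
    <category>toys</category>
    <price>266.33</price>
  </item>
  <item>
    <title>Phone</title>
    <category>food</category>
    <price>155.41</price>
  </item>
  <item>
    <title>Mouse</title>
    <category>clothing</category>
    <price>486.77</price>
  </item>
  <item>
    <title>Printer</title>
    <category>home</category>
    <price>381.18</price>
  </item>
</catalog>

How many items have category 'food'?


Scanning <item> elements for <category>food</category>:
  Item 3: Phone -> MATCH
Count: 1

ANSWER: 1
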